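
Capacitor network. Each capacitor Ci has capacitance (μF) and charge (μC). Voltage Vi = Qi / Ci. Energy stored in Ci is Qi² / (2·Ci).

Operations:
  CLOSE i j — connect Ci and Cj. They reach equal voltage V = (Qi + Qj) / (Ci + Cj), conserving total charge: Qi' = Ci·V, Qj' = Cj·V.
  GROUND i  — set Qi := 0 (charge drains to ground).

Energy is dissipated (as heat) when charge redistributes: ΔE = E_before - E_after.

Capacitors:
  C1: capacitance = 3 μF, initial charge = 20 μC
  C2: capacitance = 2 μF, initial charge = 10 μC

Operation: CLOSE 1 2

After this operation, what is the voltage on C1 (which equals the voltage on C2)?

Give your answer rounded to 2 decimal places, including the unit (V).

Initial: C1(3μF, Q=20μC, V=6.67V), C2(2μF, Q=10μC, V=5.00V)
Op 1: CLOSE 1-2: Q_total=30.00, C_total=5.00, V=6.00; Q1=18.00, Q2=12.00; dissipated=1.667

Answer: 6.00 V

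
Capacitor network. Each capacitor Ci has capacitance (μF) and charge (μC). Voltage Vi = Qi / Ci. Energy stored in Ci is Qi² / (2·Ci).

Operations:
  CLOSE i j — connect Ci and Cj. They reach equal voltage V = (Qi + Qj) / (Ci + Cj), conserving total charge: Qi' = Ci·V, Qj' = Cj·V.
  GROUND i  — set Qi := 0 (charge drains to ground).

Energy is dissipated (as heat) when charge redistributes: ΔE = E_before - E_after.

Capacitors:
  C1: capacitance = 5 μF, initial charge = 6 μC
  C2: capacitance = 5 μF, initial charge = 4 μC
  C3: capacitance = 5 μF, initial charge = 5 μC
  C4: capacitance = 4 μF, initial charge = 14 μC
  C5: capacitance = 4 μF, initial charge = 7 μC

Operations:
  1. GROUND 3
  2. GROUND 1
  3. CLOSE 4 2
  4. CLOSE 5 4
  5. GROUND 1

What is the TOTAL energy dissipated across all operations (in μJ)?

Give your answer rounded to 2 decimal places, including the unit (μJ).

Initial: C1(5μF, Q=6μC, V=1.20V), C2(5μF, Q=4μC, V=0.80V), C3(5μF, Q=5μC, V=1.00V), C4(4μF, Q=14μC, V=3.50V), C5(4μF, Q=7μC, V=1.75V)
Op 1: GROUND 3: Q3=0; energy lost=2.500
Op 2: GROUND 1: Q1=0; energy lost=3.600
Op 3: CLOSE 4-2: Q_total=18.00, C_total=9.00, V=2.00; Q4=8.00, Q2=10.00; dissipated=8.100
Op 4: CLOSE 5-4: Q_total=15.00, C_total=8.00, V=1.88; Q5=7.50, Q4=7.50; dissipated=0.062
Op 5: GROUND 1: Q1=0; energy lost=0.000
Total dissipated: 14.262 μJ

Answer: 14.26 μJ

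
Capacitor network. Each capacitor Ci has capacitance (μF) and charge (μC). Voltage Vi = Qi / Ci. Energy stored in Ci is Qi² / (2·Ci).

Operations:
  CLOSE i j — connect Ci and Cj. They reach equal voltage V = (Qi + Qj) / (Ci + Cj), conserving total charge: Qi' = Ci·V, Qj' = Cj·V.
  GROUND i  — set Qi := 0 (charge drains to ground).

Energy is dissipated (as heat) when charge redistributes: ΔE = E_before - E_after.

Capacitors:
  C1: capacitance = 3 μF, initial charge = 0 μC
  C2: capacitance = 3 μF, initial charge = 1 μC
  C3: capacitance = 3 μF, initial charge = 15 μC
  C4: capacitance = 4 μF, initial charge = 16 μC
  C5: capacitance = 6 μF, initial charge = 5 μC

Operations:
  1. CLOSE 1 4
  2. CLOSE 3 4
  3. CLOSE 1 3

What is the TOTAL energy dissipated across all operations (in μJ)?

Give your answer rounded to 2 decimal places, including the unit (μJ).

Answer: 21.04 μJ

Derivation:
Initial: C1(3μF, Q=0μC, V=0.00V), C2(3μF, Q=1μC, V=0.33V), C3(3μF, Q=15μC, V=5.00V), C4(4μF, Q=16μC, V=4.00V), C5(6μF, Q=5μC, V=0.83V)
Op 1: CLOSE 1-4: Q_total=16.00, C_total=7.00, V=2.29; Q1=6.86, Q4=9.14; dissipated=13.714
Op 2: CLOSE 3-4: Q_total=24.14, C_total=7.00, V=3.45; Q3=10.35, Q4=13.80; dissipated=6.315
Op 3: CLOSE 1-3: Q_total=17.20, C_total=6.00, V=2.87; Q1=8.60, Q3=8.60; dissipated=1.015
Total dissipated: 21.044 μJ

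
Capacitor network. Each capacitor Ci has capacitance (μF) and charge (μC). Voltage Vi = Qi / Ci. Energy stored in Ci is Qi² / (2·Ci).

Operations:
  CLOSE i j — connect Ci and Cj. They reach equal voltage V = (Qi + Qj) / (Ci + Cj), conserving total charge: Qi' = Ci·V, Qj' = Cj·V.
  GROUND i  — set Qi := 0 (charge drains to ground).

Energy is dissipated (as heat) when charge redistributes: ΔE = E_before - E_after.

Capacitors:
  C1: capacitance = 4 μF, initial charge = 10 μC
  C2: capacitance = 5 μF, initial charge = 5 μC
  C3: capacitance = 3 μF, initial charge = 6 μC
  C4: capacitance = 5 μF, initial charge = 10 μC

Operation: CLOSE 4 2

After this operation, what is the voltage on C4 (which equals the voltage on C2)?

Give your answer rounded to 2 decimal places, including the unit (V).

Answer: 1.50 V

Derivation:
Initial: C1(4μF, Q=10μC, V=2.50V), C2(5μF, Q=5μC, V=1.00V), C3(3μF, Q=6μC, V=2.00V), C4(5μF, Q=10μC, V=2.00V)
Op 1: CLOSE 4-2: Q_total=15.00, C_total=10.00, V=1.50; Q4=7.50, Q2=7.50; dissipated=1.250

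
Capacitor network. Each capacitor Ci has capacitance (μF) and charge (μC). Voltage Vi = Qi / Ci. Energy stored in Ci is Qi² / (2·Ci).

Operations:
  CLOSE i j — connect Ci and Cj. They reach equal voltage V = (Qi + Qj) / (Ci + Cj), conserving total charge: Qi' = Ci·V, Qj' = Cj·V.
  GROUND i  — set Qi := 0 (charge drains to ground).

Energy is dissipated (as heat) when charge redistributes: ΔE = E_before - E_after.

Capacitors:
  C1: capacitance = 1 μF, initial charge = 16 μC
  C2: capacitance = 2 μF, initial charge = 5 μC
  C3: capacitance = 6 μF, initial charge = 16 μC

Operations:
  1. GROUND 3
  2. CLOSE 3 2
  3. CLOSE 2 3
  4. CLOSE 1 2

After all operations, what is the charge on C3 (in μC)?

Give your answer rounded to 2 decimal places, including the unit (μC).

Answer: 3.75 μC

Derivation:
Initial: C1(1μF, Q=16μC, V=16.00V), C2(2μF, Q=5μC, V=2.50V), C3(6μF, Q=16μC, V=2.67V)
Op 1: GROUND 3: Q3=0; energy lost=21.333
Op 2: CLOSE 3-2: Q_total=5.00, C_total=8.00, V=0.62; Q3=3.75, Q2=1.25; dissipated=4.688
Op 3: CLOSE 2-3: Q_total=5.00, C_total=8.00, V=0.62; Q2=1.25, Q3=3.75; dissipated=0.000
Op 4: CLOSE 1-2: Q_total=17.25, C_total=3.00, V=5.75; Q1=5.75, Q2=11.50; dissipated=78.797
Final charges: Q1=5.75, Q2=11.50, Q3=3.75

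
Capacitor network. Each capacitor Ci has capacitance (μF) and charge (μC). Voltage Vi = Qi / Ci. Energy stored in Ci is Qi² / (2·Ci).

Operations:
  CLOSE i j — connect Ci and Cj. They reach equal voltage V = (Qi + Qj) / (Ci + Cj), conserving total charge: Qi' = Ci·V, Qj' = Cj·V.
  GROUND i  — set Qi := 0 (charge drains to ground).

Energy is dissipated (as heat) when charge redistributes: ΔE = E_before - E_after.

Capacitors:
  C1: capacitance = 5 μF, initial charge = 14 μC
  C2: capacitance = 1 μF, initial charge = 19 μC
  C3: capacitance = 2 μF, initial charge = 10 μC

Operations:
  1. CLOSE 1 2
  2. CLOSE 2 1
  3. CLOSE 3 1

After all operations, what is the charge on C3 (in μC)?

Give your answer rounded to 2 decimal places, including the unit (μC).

Answer: 10.71 μC

Derivation:
Initial: C1(5μF, Q=14μC, V=2.80V), C2(1μF, Q=19μC, V=19.00V), C3(2μF, Q=10μC, V=5.00V)
Op 1: CLOSE 1-2: Q_total=33.00, C_total=6.00, V=5.50; Q1=27.50, Q2=5.50; dissipated=109.350
Op 2: CLOSE 2-1: Q_total=33.00, C_total=6.00, V=5.50; Q2=5.50, Q1=27.50; dissipated=0.000
Op 3: CLOSE 3-1: Q_total=37.50, C_total=7.00, V=5.36; Q3=10.71, Q1=26.79; dissipated=0.179
Final charges: Q1=26.79, Q2=5.50, Q3=10.71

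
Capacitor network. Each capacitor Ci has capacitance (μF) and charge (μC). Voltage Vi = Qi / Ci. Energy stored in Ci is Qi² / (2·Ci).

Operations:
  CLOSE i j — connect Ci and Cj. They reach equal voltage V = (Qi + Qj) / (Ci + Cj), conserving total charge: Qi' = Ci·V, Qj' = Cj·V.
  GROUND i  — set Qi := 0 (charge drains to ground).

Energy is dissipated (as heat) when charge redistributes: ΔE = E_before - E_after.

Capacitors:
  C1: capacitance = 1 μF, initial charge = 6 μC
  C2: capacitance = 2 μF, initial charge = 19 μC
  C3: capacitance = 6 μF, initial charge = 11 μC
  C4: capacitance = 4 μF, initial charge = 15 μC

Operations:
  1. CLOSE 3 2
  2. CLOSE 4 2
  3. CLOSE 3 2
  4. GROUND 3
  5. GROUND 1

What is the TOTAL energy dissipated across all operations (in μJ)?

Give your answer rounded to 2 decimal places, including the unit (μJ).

Answer: 104.27 μJ

Derivation:
Initial: C1(1μF, Q=6μC, V=6.00V), C2(2μF, Q=19μC, V=9.50V), C3(6μF, Q=11μC, V=1.83V), C4(4μF, Q=15μC, V=3.75V)
Op 1: CLOSE 3-2: Q_total=30.00, C_total=8.00, V=3.75; Q3=22.50, Q2=7.50; dissipated=44.083
Op 2: CLOSE 4-2: Q_total=22.50, C_total=6.00, V=3.75; Q4=15.00, Q2=7.50; dissipated=0.000
Op 3: CLOSE 3-2: Q_total=30.00, C_total=8.00, V=3.75; Q3=22.50, Q2=7.50; dissipated=0.000
Op 4: GROUND 3: Q3=0; energy lost=42.188
Op 5: GROUND 1: Q1=0; energy lost=18.000
Total dissipated: 104.271 μJ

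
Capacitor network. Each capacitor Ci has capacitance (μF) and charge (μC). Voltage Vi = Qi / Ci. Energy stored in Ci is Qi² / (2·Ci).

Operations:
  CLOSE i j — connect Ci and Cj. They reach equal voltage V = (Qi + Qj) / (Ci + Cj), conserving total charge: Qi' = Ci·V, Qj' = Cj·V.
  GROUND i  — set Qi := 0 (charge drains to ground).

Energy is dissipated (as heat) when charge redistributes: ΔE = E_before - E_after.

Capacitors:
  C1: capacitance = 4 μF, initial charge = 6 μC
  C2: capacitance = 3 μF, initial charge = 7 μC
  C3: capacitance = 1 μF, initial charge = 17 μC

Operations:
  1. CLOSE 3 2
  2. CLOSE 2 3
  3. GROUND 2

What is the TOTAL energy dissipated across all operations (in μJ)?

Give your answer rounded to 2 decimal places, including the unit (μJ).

Initial: C1(4μF, Q=6μC, V=1.50V), C2(3μF, Q=7μC, V=2.33V), C3(1μF, Q=17μC, V=17.00V)
Op 1: CLOSE 3-2: Q_total=24.00, C_total=4.00, V=6.00; Q3=6.00, Q2=18.00; dissipated=80.667
Op 2: CLOSE 2-3: Q_total=24.00, C_total=4.00, V=6.00; Q2=18.00, Q3=6.00; dissipated=0.000
Op 3: GROUND 2: Q2=0; energy lost=54.000
Total dissipated: 134.667 μJ

Answer: 134.67 μJ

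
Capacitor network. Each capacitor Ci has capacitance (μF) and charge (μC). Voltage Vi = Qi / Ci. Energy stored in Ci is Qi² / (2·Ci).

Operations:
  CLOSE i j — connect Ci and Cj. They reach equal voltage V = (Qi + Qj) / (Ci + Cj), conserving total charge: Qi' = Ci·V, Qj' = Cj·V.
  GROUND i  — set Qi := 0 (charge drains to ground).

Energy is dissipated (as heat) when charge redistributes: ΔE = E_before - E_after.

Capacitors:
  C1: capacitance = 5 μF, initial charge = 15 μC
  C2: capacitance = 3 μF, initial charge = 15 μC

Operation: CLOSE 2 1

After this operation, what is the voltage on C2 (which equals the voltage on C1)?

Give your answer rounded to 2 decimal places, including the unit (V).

Initial: C1(5μF, Q=15μC, V=3.00V), C2(3μF, Q=15μC, V=5.00V)
Op 1: CLOSE 2-1: Q_total=30.00, C_total=8.00, V=3.75; Q2=11.25, Q1=18.75; dissipated=3.750

Answer: 3.75 V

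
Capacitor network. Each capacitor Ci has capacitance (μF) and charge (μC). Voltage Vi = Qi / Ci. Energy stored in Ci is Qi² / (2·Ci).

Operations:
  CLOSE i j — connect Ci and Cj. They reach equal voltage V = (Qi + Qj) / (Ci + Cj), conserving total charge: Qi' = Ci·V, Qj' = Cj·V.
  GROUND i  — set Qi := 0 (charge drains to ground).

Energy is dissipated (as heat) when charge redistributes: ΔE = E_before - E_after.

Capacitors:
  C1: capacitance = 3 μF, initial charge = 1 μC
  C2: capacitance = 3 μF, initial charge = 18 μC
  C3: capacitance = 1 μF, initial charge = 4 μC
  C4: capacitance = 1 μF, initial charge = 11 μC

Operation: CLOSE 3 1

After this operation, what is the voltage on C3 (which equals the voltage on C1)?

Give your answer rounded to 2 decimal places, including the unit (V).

Answer: 1.25 V

Derivation:
Initial: C1(3μF, Q=1μC, V=0.33V), C2(3μF, Q=18μC, V=6.00V), C3(1μF, Q=4μC, V=4.00V), C4(1μF, Q=11μC, V=11.00V)
Op 1: CLOSE 3-1: Q_total=5.00, C_total=4.00, V=1.25; Q3=1.25, Q1=3.75; dissipated=5.042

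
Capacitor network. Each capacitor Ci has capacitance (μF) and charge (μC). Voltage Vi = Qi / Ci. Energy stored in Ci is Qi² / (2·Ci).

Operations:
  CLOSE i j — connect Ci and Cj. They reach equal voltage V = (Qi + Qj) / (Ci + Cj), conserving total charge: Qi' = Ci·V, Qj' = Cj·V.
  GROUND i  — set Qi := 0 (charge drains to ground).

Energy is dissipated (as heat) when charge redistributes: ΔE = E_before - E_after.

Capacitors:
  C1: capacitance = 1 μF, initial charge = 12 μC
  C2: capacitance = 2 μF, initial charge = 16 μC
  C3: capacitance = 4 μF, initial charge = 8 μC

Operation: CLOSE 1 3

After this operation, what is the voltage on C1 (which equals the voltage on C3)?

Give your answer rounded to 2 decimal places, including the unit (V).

Answer: 4.00 V

Derivation:
Initial: C1(1μF, Q=12μC, V=12.00V), C2(2μF, Q=16μC, V=8.00V), C3(4μF, Q=8μC, V=2.00V)
Op 1: CLOSE 1-3: Q_total=20.00, C_total=5.00, V=4.00; Q1=4.00, Q3=16.00; dissipated=40.000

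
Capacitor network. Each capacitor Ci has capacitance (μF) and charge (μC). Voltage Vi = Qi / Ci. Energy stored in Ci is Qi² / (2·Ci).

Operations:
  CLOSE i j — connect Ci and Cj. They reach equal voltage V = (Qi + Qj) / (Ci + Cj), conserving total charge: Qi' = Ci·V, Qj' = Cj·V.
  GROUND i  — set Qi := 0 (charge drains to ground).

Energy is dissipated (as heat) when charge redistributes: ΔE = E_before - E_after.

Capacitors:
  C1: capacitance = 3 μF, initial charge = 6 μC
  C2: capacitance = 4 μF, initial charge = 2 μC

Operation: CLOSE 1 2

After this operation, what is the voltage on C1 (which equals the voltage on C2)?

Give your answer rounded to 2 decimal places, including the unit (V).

Initial: C1(3μF, Q=6μC, V=2.00V), C2(4μF, Q=2μC, V=0.50V)
Op 1: CLOSE 1-2: Q_total=8.00, C_total=7.00, V=1.14; Q1=3.43, Q2=4.57; dissipated=1.929

Answer: 1.14 V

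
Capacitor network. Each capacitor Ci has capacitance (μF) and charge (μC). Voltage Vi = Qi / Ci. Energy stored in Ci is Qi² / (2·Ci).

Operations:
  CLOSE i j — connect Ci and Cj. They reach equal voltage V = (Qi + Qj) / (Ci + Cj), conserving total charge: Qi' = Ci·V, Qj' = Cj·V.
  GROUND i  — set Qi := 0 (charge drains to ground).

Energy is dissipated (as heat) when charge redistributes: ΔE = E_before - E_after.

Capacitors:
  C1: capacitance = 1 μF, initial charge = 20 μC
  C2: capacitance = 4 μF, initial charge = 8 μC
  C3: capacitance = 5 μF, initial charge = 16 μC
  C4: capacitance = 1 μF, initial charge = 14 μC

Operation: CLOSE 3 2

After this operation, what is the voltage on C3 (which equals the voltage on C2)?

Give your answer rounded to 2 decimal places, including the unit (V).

Answer: 2.67 V

Derivation:
Initial: C1(1μF, Q=20μC, V=20.00V), C2(4μF, Q=8μC, V=2.00V), C3(5μF, Q=16μC, V=3.20V), C4(1μF, Q=14μC, V=14.00V)
Op 1: CLOSE 3-2: Q_total=24.00, C_total=9.00, V=2.67; Q3=13.33, Q2=10.67; dissipated=1.600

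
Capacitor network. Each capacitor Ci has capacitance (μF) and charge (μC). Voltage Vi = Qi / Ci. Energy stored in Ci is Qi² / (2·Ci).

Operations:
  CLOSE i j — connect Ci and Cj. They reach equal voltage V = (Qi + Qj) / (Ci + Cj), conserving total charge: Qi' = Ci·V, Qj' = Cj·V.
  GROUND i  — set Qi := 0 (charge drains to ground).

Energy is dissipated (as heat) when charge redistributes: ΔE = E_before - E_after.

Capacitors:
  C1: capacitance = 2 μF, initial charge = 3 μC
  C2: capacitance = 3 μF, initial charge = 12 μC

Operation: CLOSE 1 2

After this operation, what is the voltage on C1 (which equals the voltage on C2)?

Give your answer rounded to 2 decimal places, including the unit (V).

Answer: 3.00 V

Derivation:
Initial: C1(2μF, Q=3μC, V=1.50V), C2(3μF, Q=12μC, V=4.00V)
Op 1: CLOSE 1-2: Q_total=15.00, C_total=5.00, V=3.00; Q1=6.00, Q2=9.00; dissipated=3.750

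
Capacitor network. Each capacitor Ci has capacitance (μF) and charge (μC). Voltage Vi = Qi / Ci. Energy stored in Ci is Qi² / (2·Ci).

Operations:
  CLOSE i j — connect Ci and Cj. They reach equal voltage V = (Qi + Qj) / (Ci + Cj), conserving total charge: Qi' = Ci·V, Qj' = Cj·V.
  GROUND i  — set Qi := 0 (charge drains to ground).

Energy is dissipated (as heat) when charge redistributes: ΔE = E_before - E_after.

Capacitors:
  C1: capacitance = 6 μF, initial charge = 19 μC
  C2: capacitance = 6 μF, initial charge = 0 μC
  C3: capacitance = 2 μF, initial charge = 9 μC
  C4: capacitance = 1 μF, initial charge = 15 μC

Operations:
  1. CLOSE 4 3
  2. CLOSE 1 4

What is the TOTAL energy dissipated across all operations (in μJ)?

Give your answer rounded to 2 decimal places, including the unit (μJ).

Answer: 46.76 μJ

Derivation:
Initial: C1(6μF, Q=19μC, V=3.17V), C2(6μF, Q=0μC, V=0.00V), C3(2μF, Q=9μC, V=4.50V), C4(1μF, Q=15μC, V=15.00V)
Op 1: CLOSE 4-3: Q_total=24.00, C_total=3.00, V=8.00; Q4=8.00, Q3=16.00; dissipated=36.750
Op 2: CLOSE 1-4: Q_total=27.00, C_total=7.00, V=3.86; Q1=23.14, Q4=3.86; dissipated=10.012
Total dissipated: 46.762 μJ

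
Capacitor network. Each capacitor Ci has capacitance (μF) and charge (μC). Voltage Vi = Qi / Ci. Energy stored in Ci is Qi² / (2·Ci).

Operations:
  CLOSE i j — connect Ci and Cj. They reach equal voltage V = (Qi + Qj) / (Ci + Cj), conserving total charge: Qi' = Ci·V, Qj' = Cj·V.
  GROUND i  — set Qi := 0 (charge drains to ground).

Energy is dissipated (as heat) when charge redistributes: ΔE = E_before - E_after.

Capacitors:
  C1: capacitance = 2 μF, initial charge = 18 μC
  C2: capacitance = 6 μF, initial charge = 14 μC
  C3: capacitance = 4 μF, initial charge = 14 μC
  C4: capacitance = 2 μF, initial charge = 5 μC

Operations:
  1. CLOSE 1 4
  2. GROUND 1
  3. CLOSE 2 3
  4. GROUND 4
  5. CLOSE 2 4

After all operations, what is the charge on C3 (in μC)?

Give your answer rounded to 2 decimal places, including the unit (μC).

Answer: 11.20 μC

Derivation:
Initial: C1(2μF, Q=18μC, V=9.00V), C2(6μF, Q=14μC, V=2.33V), C3(4μF, Q=14μC, V=3.50V), C4(2μF, Q=5μC, V=2.50V)
Op 1: CLOSE 1-4: Q_total=23.00, C_total=4.00, V=5.75; Q1=11.50, Q4=11.50; dissipated=21.125
Op 2: GROUND 1: Q1=0; energy lost=33.062
Op 3: CLOSE 2-3: Q_total=28.00, C_total=10.00, V=2.80; Q2=16.80, Q3=11.20; dissipated=1.633
Op 4: GROUND 4: Q4=0; energy lost=33.062
Op 5: CLOSE 2-4: Q_total=16.80, C_total=8.00, V=2.10; Q2=12.60, Q4=4.20; dissipated=5.880
Final charges: Q1=0.00, Q2=12.60, Q3=11.20, Q4=4.20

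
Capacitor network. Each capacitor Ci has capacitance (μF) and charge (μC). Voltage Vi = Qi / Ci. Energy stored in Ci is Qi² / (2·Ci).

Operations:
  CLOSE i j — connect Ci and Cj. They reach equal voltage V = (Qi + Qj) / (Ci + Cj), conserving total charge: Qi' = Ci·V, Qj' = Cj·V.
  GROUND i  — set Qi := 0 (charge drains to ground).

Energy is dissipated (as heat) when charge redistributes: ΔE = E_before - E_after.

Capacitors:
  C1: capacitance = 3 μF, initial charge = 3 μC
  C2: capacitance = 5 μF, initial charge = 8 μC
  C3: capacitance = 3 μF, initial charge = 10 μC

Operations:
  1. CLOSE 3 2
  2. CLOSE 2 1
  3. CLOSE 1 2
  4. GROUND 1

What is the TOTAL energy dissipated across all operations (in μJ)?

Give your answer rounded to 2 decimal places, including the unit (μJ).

Answer: 9.04 μJ

Derivation:
Initial: C1(3μF, Q=3μC, V=1.00V), C2(5μF, Q=8μC, V=1.60V), C3(3μF, Q=10μC, V=3.33V)
Op 1: CLOSE 3-2: Q_total=18.00, C_total=8.00, V=2.25; Q3=6.75, Q2=11.25; dissipated=2.817
Op 2: CLOSE 2-1: Q_total=14.25, C_total=8.00, V=1.78; Q2=8.91, Q1=5.34; dissipated=1.465
Op 3: CLOSE 1-2: Q_total=14.25, C_total=8.00, V=1.78; Q1=5.34, Q2=8.91; dissipated=0.000
Op 4: GROUND 1: Q1=0; energy lost=4.759
Total dissipated: 9.041 μJ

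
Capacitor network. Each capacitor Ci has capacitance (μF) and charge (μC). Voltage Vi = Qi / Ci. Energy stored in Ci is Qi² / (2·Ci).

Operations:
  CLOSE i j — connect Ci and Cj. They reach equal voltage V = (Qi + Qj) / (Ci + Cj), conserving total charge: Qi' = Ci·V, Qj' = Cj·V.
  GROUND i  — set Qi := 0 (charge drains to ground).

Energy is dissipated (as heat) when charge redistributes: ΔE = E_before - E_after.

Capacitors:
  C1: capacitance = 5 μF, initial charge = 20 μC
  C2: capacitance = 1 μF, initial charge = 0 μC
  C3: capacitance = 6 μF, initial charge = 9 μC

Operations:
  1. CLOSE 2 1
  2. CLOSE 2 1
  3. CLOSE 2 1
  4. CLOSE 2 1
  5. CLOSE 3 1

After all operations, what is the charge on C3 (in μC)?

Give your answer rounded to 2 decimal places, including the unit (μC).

Answer: 14.00 μC

Derivation:
Initial: C1(5μF, Q=20μC, V=4.00V), C2(1μF, Q=0μC, V=0.00V), C3(6μF, Q=9μC, V=1.50V)
Op 1: CLOSE 2-1: Q_total=20.00, C_total=6.00, V=3.33; Q2=3.33, Q1=16.67; dissipated=6.667
Op 2: CLOSE 2-1: Q_total=20.00, C_total=6.00, V=3.33; Q2=3.33, Q1=16.67; dissipated=0.000
Op 3: CLOSE 2-1: Q_total=20.00, C_total=6.00, V=3.33; Q2=3.33, Q1=16.67; dissipated=0.000
Op 4: CLOSE 2-1: Q_total=20.00, C_total=6.00, V=3.33; Q2=3.33, Q1=16.67; dissipated=0.000
Op 5: CLOSE 3-1: Q_total=25.67, C_total=11.00, V=2.33; Q3=14.00, Q1=11.67; dissipated=4.583
Final charges: Q1=11.67, Q2=3.33, Q3=14.00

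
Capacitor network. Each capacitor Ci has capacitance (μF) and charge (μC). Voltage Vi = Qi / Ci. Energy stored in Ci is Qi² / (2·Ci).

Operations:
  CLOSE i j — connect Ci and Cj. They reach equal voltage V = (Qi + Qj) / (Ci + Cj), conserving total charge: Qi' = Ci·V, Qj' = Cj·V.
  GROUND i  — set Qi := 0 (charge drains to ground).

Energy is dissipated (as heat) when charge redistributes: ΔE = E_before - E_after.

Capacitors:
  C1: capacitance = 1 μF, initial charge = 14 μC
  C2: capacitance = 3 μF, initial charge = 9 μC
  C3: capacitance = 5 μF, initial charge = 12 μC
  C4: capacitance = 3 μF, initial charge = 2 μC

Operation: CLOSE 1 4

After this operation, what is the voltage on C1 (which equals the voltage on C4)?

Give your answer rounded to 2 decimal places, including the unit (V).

Answer: 4.00 V

Derivation:
Initial: C1(1μF, Q=14μC, V=14.00V), C2(3μF, Q=9μC, V=3.00V), C3(5μF, Q=12μC, V=2.40V), C4(3μF, Q=2μC, V=0.67V)
Op 1: CLOSE 1-4: Q_total=16.00, C_total=4.00, V=4.00; Q1=4.00, Q4=12.00; dissipated=66.667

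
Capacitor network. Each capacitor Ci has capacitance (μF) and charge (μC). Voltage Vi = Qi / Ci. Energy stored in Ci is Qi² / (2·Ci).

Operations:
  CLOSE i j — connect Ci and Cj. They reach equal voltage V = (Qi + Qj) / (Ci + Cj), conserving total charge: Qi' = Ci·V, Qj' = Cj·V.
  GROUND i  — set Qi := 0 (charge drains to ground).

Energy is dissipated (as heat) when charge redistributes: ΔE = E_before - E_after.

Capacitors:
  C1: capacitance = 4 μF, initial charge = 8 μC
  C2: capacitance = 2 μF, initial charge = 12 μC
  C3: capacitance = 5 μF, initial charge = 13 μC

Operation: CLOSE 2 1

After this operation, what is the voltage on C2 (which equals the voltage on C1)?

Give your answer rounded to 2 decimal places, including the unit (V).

Initial: C1(4μF, Q=8μC, V=2.00V), C2(2μF, Q=12μC, V=6.00V), C3(5μF, Q=13μC, V=2.60V)
Op 1: CLOSE 2-1: Q_total=20.00, C_total=6.00, V=3.33; Q2=6.67, Q1=13.33; dissipated=10.667

Answer: 3.33 V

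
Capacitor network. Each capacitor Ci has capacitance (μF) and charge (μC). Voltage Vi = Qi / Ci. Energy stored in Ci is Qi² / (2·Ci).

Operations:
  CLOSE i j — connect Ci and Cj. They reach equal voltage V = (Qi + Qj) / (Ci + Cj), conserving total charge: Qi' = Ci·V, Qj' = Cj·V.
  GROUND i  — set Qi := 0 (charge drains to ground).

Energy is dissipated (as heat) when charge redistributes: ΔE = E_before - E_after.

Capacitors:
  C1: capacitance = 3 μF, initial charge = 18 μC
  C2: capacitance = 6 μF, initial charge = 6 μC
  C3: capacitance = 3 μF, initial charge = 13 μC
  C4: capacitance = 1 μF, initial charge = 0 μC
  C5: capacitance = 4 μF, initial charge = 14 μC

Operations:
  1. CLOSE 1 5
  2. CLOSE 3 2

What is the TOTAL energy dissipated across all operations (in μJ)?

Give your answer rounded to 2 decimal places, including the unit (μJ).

Initial: C1(3μF, Q=18μC, V=6.00V), C2(6μF, Q=6μC, V=1.00V), C3(3μF, Q=13μC, V=4.33V), C4(1μF, Q=0μC, V=0.00V), C5(4μF, Q=14μC, V=3.50V)
Op 1: CLOSE 1-5: Q_total=32.00, C_total=7.00, V=4.57; Q1=13.71, Q5=18.29; dissipated=5.357
Op 2: CLOSE 3-2: Q_total=19.00, C_total=9.00, V=2.11; Q3=6.33, Q2=12.67; dissipated=11.111
Total dissipated: 16.468 μJ

Answer: 16.47 μJ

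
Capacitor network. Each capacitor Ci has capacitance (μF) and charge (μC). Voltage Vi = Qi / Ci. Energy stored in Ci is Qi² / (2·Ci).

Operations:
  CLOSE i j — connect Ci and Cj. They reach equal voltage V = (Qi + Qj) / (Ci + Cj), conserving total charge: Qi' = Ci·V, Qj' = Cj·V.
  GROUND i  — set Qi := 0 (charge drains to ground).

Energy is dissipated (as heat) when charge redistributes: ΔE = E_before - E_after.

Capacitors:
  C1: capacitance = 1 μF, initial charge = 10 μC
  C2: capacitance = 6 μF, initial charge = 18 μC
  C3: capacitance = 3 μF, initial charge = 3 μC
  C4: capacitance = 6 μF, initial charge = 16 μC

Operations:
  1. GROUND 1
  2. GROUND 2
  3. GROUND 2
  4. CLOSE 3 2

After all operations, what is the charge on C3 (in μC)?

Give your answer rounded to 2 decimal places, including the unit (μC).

Answer: 1.00 μC

Derivation:
Initial: C1(1μF, Q=10μC, V=10.00V), C2(6μF, Q=18μC, V=3.00V), C3(3μF, Q=3μC, V=1.00V), C4(6μF, Q=16μC, V=2.67V)
Op 1: GROUND 1: Q1=0; energy lost=50.000
Op 2: GROUND 2: Q2=0; energy lost=27.000
Op 3: GROUND 2: Q2=0; energy lost=0.000
Op 4: CLOSE 3-2: Q_total=3.00, C_total=9.00, V=0.33; Q3=1.00, Q2=2.00; dissipated=1.000
Final charges: Q1=0.00, Q2=2.00, Q3=1.00, Q4=16.00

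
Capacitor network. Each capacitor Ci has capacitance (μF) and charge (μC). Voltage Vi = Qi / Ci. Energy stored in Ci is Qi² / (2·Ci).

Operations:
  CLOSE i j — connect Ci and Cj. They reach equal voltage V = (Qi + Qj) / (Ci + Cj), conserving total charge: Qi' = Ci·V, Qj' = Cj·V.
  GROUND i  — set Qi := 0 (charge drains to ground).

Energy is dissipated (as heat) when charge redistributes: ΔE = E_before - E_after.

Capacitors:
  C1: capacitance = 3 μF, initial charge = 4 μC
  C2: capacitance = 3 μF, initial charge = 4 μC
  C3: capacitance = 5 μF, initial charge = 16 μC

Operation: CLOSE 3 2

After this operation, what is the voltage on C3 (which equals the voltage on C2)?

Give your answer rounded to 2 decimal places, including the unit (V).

Initial: C1(3μF, Q=4μC, V=1.33V), C2(3μF, Q=4μC, V=1.33V), C3(5μF, Q=16μC, V=3.20V)
Op 1: CLOSE 3-2: Q_total=20.00, C_total=8.00, V=2.50; Q3=12.50, Q2=7.50; dissipated=3.267

Answer: 2.50 V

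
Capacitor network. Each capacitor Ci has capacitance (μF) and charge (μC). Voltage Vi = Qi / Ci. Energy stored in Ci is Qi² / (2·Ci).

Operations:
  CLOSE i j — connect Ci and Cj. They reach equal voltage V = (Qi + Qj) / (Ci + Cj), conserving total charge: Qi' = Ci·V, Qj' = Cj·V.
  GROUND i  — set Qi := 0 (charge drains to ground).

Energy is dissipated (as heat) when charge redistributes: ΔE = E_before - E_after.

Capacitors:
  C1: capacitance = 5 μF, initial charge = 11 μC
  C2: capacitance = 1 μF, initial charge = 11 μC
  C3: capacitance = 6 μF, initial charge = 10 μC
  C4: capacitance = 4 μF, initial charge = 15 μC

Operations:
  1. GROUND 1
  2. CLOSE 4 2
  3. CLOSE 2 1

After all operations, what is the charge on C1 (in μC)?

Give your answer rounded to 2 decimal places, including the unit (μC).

Initial: C1(5μF, Q=11μC, V=2.20V), C2(1μF, Q=11μC, V=11.00V), C3(6μF, Q=10μC, V=1.67V), C4(4μF, Q=15μC, V=3.75V)
Op 1: GROUND 1: Q1=0; energy lost=12.100
Op 2: CLOSE 4-2: Q_total=26.00, C_total=5.00, V=5.20; Q4=20.80, Q2=5.20; dissipated=21.025
Op 3: CLOSE 2-1: Q_total=5.20, C_total=6.00, V=0.87; Q2=0.87, Q1=4.33; dissipated=11.267
Final charges: Q1=4.33, Q2=0.87, Q3=10.00, Q4=20.80

Answer: 4.33 μC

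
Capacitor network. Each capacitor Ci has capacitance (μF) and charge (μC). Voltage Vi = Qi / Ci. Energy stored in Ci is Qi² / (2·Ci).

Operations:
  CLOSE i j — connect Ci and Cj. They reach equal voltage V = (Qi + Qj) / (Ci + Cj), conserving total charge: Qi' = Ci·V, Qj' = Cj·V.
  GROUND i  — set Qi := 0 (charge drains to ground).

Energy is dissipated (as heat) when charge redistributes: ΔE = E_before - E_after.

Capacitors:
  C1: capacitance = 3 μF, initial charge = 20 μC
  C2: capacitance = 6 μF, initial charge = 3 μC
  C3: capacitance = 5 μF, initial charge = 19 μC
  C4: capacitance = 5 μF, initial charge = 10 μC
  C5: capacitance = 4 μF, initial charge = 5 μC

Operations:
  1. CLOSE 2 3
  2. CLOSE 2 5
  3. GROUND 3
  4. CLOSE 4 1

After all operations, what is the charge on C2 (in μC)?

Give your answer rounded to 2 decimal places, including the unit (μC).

Initial: C1(3μF, Q=20μC, V=6.67V), C2(6μF, Q=3μC, V=0.50V), C3(5μF, Q=19μC, V=3.80V), C4(5μF, Q=10μC, V=2.00V), C5(4μF, Q=5μC, V=1.25V)
Op 1: CLOSE 2-3: Q_total=22.00, C_total=11.00, V=2.00; Q2=12.00, Q3=10.00; dissipated=14.850
Op 2: CLOSE 2-5: Q_total=17.00, C_total=10.00, V=1.70; Q2=10.20, Q5=6.80; dissipated=0.675
Op 3: GROUND 3: Q3=0; energy lost=10.000
Op 4: CLOSE 4-1: Q_total=30.00, C_total=8.00, V=3.75; Q4=18.75, Q1=11.25; dissipated=20.417
Final charges: Q1=11.25, Q2=10.20, Q3=0.00, Q4=18.75, Q5=6.80

Answer: 10.20 μC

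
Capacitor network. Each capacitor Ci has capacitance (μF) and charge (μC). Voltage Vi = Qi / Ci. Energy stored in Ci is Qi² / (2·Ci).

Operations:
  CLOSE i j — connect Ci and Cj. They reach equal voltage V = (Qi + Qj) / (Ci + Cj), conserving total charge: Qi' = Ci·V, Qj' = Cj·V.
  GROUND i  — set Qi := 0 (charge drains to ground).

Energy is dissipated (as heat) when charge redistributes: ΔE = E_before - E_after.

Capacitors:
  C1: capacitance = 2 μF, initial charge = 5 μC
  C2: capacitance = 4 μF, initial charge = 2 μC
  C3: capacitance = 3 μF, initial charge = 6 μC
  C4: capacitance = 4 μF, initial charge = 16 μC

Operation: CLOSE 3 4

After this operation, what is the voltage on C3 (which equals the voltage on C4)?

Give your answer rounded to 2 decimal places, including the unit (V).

Answer: 3.14 V

Derivation:
Initial: C1(2μF, Q=5μC, V=2.50V), C2(4μF, Q=2μC, V=0.50V), C3(3μF, Q=6μC, V=2.00V), C4(4μF, Q=16μC, V=4.00V)
Op 1: CLOSE 3-4: Q_total=22.00, C_total=7.00, V=3.14; Q3=9.43, Q4=12.57; dissipated=3.429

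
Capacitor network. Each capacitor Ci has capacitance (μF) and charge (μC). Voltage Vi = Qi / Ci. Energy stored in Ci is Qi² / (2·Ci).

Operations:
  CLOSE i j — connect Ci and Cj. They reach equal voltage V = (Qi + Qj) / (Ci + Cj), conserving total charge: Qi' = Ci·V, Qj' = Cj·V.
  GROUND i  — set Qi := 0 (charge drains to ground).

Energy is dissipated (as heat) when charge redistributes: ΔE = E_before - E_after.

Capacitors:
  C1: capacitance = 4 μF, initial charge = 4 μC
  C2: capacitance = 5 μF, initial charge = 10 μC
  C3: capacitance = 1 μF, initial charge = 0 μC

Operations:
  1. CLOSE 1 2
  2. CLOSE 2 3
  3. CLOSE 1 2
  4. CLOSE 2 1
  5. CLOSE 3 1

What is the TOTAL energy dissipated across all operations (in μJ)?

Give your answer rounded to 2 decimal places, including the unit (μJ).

Answer: 2.20 μJ

Derivation:
Initial: C1(4μF, Q=4μC, V=1.00V), C2(5μF, Q=10μC, V=2.00V), C3(1μF, Q=0μC, V=0.00V)
Op 1: CLOSE 1-2: Q_total=14.00, C_total=9.00, V=1.56; Q1=6.22, Q2=7.78; dissipated=1.111
Op 2: CLOSE 2-3: Q_total=7.78, C_total=6.00, V=1.30; Q2=6.48, Q3=1.30; dissipated=1.008
Op 3: CLOSE 1-2: Q_total=12.70, C_total=9.00, V=1.41; Q1=5.65, Q2=7.06; dissipated=0.075
Op 4: CLOSE 2-1: Q_total=12.70, C_total=9.00, V=1.41; Q2=7.06, Q1=5.65; dissipated=0.000
Op 5: CLOSE 3-1: Q_total=6.94, C_total=5.00, V=1.39; Q3=1.39, Q1=5.55; dissipated=0.005
Total dissipated: 2.199 μJ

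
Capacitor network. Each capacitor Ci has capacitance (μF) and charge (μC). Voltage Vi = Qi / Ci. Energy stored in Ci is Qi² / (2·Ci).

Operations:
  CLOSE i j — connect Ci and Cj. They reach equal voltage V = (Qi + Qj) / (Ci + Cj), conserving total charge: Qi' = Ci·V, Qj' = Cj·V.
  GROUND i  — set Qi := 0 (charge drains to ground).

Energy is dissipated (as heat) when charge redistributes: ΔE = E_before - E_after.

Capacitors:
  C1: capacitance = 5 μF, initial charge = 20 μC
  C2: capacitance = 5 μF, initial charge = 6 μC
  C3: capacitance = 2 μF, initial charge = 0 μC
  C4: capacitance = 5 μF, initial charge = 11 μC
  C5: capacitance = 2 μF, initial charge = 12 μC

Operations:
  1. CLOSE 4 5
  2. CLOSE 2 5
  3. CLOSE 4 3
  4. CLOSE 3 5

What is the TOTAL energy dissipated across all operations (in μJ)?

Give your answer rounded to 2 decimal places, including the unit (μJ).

Answer: 21.28 μJ

Derivation:
Initial: C1(5μF, Q=20μC, V=4.00V), C2(5μF, Q=6μC, V=1.20V), C3(2μF, Q=0μC, V=0.00V), C4(5μF, Q=11μC, V=2.20V), C5(2μF, Q=12μC, V=6.00V)
Op 1: CLOSE 4-5: Q_total=23.00, C_total=7.00, V=3.29; Q4=16.43, Q5=6.57; dissipated=10.314
Op 2: CLOSE 2-5: Q_total=12.57, C_total=7.00, V=1.80; Q2=8.98, Q5=3.59; dissipated=3.107
Op 3: CLOSE 4-3: Q_total=16.43, C_total=7.00, V=2.35; Q4=11.73, Q3=4.69; dissipated=7.711
Op 4: CLOSE 3-5: Q_total=8.29, C_total=4.00, V=2.07; Q3=4.14, Q5=4.14; dissipated=0.152
Total dissipated: 21.285 μJ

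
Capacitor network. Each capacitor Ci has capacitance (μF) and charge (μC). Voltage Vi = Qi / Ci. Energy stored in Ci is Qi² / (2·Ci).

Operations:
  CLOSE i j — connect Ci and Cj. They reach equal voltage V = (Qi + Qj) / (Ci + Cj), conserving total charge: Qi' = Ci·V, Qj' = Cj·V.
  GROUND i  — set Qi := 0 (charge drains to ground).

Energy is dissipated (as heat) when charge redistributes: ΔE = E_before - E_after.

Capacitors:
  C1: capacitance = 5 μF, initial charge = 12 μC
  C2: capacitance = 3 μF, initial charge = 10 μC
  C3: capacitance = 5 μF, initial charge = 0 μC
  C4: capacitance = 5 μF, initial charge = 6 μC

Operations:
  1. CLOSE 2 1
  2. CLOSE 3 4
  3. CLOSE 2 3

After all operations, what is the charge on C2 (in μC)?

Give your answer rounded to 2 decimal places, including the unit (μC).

Answer: 4.22 μC

Derivation:
Initial: C1(5μF, Q=12μC, V=2.40V), C2(3μF, Q=10μC, V=3.33V), C3(5μF, Q=0μC, V=0.00V), C4(5μF, Q=6μC, V=1.20V)
Op 1: CLOSE 2-1: Q_total=22.00, C_total=8.00, V=2.75; Q2=8.25, Q1=13.75; dissipated=0.817
Op 2: CLOSE 3-4: Q_total=6.00, C_total=10.00, V=0.60; Q3=3.00, Q4=3.00; dissipated=1.800
Op 3: CLOSE 2-3: Q_total=11.25, C_total=8.00, V=1.41; Q2=4.22, Q3=7.03; dissipated=4.334
Final charges: Q1=13.75, Q2=4.22, Q3=7.03, Q4=3.00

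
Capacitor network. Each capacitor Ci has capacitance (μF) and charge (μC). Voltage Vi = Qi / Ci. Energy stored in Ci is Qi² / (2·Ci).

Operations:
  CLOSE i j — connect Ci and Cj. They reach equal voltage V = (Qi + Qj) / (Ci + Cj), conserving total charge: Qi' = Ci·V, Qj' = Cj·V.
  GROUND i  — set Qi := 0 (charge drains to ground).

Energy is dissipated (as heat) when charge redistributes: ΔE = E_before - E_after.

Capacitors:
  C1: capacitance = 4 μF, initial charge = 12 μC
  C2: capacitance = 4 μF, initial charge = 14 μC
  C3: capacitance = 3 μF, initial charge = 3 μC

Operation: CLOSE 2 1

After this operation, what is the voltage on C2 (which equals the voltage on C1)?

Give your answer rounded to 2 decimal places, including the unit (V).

Answer: 3.25 V

Derivation:
Initial: C1(4μF, Q=12μC, V=3.00V), C2(4μF, Q=14μC, V=3.50V), C3(3μF, Q=3μC, V=1.00V)
Op 1: CLOSE 2-1: Q_total=26.00, C_total=8.00, V=3.25; Q2=13.00, Q1=13.00; dissipated=0.250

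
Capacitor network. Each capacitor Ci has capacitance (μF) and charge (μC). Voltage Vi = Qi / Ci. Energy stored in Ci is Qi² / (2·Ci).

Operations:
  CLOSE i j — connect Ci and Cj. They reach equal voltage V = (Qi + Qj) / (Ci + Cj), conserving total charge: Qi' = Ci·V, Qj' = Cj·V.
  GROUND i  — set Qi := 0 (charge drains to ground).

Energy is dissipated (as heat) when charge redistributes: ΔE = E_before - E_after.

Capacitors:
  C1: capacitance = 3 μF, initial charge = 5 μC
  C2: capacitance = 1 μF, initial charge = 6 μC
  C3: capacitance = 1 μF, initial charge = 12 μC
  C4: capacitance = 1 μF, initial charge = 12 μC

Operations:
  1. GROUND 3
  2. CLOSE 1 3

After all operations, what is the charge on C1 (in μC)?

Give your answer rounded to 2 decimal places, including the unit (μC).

Answer: 3.75 μC

Derivation:
Initial: C1(3μF, Q=5μC, V=1.67V), C2(1μF, Q=6μC, V=6.00V), C3(1μF, Q=12μC, V=12.00V), C4(1μF, Q=12μC, V=12.00V)
Op 1: GROUND 3: Q3=0; energy lost=72.000
Op 2: CLOSE 1-3: Q_total=5.00, C_total=4.00, V=1.25; Q1=3.75, Q3=1.25; dissipated=1.042
Final charges: Q1=3.75, Q2=6.00, Q3=1.25, Q4=12.00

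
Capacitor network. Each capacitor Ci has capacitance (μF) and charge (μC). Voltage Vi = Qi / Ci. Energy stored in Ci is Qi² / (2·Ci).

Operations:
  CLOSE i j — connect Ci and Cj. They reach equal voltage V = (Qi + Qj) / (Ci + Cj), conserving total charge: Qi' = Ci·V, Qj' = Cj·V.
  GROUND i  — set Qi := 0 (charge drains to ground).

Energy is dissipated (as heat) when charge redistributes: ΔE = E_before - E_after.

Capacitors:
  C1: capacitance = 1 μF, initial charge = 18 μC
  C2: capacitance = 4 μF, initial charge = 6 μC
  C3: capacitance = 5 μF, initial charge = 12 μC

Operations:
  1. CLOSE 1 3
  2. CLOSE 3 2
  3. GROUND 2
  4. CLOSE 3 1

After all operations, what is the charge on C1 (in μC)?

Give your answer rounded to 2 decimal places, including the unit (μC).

Answer: 3.70 μC

Derivation:
Initial: C1(1μF, Q=18μC, V=18.00V), C2(4μF, Q=6μC, V=1.50V), C3(5μF, Q=12μC, V=2.40V)
Op 1: CLOSE 1-3: Q_total=30.00, C_total=6.00, V=5.00; Q1=5.00, Q3=25.00; dissipated=101.400
Op 2: CLOSE 3-2: Q_total=31.00, C_total=9.00, V=3.44; Q3=17.22, Q2=13.78; dissipated=13.611
Op 3: GROUND 2: Q2=0; energy lost=23.728
Op 4: CLOSE 3-1: Q_total=22.22, C_total=6.00, V=3.70; Q3=18.52, Q1=3.70; dissipated=1.008
Final charges: Q1=3.70, Q2=0.00, Q3=18.52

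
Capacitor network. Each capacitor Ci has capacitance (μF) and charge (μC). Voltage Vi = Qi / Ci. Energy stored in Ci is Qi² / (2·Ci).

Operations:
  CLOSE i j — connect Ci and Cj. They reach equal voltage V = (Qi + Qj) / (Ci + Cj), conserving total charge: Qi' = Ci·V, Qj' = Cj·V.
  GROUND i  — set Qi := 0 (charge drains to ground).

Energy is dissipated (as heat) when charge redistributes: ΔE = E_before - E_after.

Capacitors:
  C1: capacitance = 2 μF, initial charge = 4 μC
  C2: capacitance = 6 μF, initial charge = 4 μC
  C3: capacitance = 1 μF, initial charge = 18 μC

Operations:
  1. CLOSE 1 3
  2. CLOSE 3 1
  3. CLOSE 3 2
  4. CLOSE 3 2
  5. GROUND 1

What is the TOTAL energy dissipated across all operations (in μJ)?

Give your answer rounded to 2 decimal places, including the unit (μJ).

Initial: C1(2μF, Q=4μC, V=2.00V), C2(6μF, Q=4μC, V=0.67V), C3(1μF, Q=18μC, V=18.00V)
Op 1: CLOSE 1-3: Q_total=22.00, C_total=3.00, V=7.33; Q1=14.67, Q3=7.33; dissipated=85.333
Op 2: CLOSE 3-1: Q_total=22.00, C_total=3.00, V=7.33; Q3=7.33, Q1=14.67; dissipated=0.000
Op 3: CLOSE 3-2: Q_total=11.33, C_total=7.00, V=1.62; Q3=1.62, Q2=9.71; dissipated=19.048
Op 4: CLOSE 3-2: Q_total=11.33, C_total=7.00, V=1.62; Q3=1.62, Q2=9.71; dissipated=0.000
Op 5: GROUND 1: Q1=0; energy lost=53.778
Total dissipated: 158.159 μJ

Answer: 158.16 μJ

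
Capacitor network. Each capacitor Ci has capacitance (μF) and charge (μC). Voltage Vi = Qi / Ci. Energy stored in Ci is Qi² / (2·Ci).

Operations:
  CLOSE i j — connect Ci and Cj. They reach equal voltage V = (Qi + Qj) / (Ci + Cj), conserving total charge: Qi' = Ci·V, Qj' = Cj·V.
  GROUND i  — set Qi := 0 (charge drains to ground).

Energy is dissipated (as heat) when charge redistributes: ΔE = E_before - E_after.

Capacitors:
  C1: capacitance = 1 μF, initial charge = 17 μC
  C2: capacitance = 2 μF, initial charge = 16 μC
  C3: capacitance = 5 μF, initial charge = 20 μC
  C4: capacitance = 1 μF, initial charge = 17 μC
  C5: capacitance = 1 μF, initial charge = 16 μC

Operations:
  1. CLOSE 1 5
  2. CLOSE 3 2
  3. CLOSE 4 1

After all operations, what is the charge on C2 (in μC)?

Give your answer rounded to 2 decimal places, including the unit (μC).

Initial: C1(1μF, Q=17μC, V=17.00V), C2(2μF, Q=16μC, V=8.00V), C3(5μF, Q=20μC, V=4.00V), C4(1μF, Q=17μC, V=17.00V), C5(1μF, Q=16μC, V=16.00V)
Op 1: CLOSE 1-5: Q_total=33.00, C_total=2.00, V=16.50; Q1=16.50, Q5=16.50; dissipated=0.250
Op 2: CLOSE 3-2: Q_total=36.00, C_total=7.00, V=5.14; Q3=25.71, Q2=10.29; dissipated=11.429
Op 3: CLOSE 4-1: Q_total=33.50, C_total=2.00, V=16.75; Q4=16.75, Q1=16.75; dissipated=0.062
Final charges: Q1=16.75, Q2=10.29, Q3=25.71, Q4=16.75, Q5=16.50

Answer: 10.29 μC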